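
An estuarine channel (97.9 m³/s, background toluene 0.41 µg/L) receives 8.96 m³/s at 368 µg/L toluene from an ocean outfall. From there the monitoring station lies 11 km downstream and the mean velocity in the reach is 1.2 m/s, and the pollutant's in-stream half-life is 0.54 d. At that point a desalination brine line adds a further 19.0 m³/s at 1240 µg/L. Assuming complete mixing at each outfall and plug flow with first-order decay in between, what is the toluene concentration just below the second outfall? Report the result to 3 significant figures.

210 µg/L

Flow-weighted average: C = (97.90·0.4100 + 8.960·368.0) / 106.9 = 3337/106.9 = 31.23 µg/L; combined flow 106.9 m³/s.
Travel time t = 11·1000 / 1.2 = 9167 s = 2.546 h.
Half-life 0.54 d → k = ln 2 / 0.54 = 1.284 d⁻¹.
First-order decay: C = 31.23·exp(−k·t) = 31.23·0.8727 = 27.26 µg/L.
Second outfall: C = (106.9·27.26 + 19.00·1240)/125.9 = 210.3 µg/L.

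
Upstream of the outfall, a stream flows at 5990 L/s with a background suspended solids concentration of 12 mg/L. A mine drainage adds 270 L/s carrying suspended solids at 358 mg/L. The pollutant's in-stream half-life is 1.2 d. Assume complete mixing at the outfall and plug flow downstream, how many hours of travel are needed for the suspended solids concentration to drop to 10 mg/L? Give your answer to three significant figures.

Mass balance: C = (5990·12.00 + 270.0·358.0) / 6260 = 168500/6260 = 26.92 mg/L.
Half-life 1.2 d → k = ln 2 / 1.2 = 0.5776 d⁻¹.
26.92·exp(−k·t) = 10 → t = ln(26.92/10)/k = 148100 s = 41.15 h.

41.2 h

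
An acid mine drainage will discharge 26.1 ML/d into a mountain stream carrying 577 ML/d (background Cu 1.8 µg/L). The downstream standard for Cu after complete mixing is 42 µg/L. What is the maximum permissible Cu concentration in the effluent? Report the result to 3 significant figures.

At the limit, (Qr·Cr + Qe·Cₑ)/(Qr + Qe) = 42:
Cₑ = (603.1·42 − 577.0·1.800) / 26.10 = 930.7 µg/L.

931 µg/L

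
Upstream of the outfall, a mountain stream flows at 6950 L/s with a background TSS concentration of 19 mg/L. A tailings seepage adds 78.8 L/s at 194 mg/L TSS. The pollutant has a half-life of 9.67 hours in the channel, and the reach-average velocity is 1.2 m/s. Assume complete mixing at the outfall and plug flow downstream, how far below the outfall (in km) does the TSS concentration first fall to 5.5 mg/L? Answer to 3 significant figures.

80.6 km

Conservation of mass: C = (6950·19.00 + 78.80·194.0) / 7029 = 147300/7029 = 20.96 mg/L.
Half-life 9.67 h → k = ln 2 / 9.67 = 0.07168 h⁻¹ = 1.720 d⁻¹.
Set 20.96·exp(−k·t) = 5.5 → t = ln(20.96/5.5)/k = 67200 s = 18.67 h.
Distance = v·t = 1.2·67200 = 80640 m = 80.64 km.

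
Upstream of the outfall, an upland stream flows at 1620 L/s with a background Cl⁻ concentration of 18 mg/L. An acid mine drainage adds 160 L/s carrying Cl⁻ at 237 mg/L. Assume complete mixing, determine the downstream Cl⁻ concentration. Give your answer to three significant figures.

37.7 mg/L

Mass balance: C = (1620·18.00 + 160.0·237.0) / 1780 = 67080/1780 = 37.69 mg/L.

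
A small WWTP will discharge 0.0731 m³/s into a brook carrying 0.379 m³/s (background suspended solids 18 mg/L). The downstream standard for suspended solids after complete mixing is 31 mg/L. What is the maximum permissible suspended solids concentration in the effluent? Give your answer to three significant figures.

98.4 mg/L

At the limit, (Qr·Cr + Qe·Cₑ)/(Qr + Qe) = 31:
Cₑ = (0.4521·31 − 0.3790·18.00) / 0.07310 = 98.40 mg/L.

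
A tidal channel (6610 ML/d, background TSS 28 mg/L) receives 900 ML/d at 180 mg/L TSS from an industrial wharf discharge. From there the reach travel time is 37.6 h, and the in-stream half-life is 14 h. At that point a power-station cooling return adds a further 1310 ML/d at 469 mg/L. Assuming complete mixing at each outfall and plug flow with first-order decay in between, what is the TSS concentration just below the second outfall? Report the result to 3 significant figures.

75.8 mg/L

Flow-weighted average: C = (6610·28.00 + 900.0·180.0) / 7510 = 347100/7510 = 46.22 mg/L; combined flow 7510 ML/d.
Half-life 14 h → k = ln 2 / 14 = 0.04951 h⁻¹ = 1.188 d⁻¹.
First-order decay: C = 46.22·exp(−k·t) = 46.22·0.1554 = 7.183 mg/L.
Second outfall: C = (7510·7.183 + 1310·469.0)/8820 = 75.77 mg/L.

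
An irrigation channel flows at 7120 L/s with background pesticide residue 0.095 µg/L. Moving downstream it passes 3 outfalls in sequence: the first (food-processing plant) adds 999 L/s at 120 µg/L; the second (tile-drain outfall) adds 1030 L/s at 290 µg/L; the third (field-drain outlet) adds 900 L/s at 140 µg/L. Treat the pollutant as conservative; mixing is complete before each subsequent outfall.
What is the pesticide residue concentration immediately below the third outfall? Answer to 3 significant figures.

Below outfall 1: Q → 8119 L/s, C = (7120·0.09500 + 999.0·120.0)/8119 = 14.85 µg/L.
Below outfall 2: Q → 9149 L/s, C = (8119·14.85 + 1030·290.0)/9149 = 45.83 µg/L.
Below outfall 3: Q → 10050 L/s, C = (9149·45.83 + 900.0·140.0)/10050 = 54.26 µg/L.

54.3 µg/L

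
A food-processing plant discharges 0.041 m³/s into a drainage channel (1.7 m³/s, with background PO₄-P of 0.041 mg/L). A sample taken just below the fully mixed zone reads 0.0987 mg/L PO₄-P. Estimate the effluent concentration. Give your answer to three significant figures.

Mass balance: 1.700·0.04100 + 0.04100·Cₑ = 1.741·0.09870
→ Cₑ = (1.741·0.09870 − 1.700·0.04100) / 0.04100 = 2.491 mg/L.

2.49 mg/L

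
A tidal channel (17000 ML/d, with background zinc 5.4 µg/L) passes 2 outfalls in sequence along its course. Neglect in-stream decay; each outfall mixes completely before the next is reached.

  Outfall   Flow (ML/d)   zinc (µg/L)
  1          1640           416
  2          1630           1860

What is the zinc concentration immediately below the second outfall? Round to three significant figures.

188 µg/L

After outfall 1: Q = 17000 + 1640 = 18640 ML/d; C = (17000·5.400 + 1640·416.0)/18640 = 41.53 µg/L.
After outfall 2: Q = 18640 + 1630 = 20270 ML/d; C = (18640·41.53 + 1630·1860)/20270 = 187.8 µg/L.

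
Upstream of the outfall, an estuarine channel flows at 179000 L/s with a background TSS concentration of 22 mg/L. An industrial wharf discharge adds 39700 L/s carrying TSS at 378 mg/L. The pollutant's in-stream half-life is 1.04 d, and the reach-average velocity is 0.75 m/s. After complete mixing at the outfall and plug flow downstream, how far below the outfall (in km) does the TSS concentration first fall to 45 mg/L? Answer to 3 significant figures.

Mixed concentration C = ΣQC/ΣQ = (179000·22.00 + 39700·378.0) / 218700 = 18940000/218700 = 86.62 mg/L.
Half-life 1.04 d → k = ln 2 / 1.04 = 0.6665 d⁻¹.
Set 86.62·exp(−k·t) = 45 → t = ln(86.62/45)/k = 84900 s = 23.58 h.
Distance = v·t = 0.75·84900 = 63670 m = 63.67 km.

63.7 km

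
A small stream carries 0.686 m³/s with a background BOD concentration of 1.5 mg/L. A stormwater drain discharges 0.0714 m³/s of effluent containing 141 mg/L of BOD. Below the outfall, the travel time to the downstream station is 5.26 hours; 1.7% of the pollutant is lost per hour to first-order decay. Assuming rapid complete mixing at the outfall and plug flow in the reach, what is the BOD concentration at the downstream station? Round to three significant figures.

After mixing, C = (0.6860·1.500 + 0.07140·141.0) / 0.7574 = 11.10/0.7574 = 14.65 mg/L.
1.7%/h lost → k = −ln(1 − 0.017) = 0.01715 h⁻¹.
Applying C = C₀e^(−kt): 14.65 × 0.9138 = 13.39 mg/L.

13.4 mg/L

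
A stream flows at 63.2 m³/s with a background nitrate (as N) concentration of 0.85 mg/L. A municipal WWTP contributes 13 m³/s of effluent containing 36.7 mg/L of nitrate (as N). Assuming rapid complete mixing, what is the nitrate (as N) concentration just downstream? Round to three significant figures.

Mixed concentration C = ΣQC/ΣQ = (63.20·0.8500 + 13.00·36.70) / 76.20 = 530.8/76.20 = 6.966 mg/L.

6.97 mg/L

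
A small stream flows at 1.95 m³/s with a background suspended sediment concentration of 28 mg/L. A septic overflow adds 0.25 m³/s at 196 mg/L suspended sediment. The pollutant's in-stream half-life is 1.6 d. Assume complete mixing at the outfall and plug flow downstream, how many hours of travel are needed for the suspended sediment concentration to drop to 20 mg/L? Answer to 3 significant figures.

Mixed concentration C = ΣQC/ΣQ = (1.950·28.00 + 0.2500·196.0) / 2.200 = 103.6/2.200 = 47.09 mg/L.
Half-life 1.6 d → k = ln 2 / 1.6 = 0.4332 d⁻¹.
47.09·exp(−k·t) = 20 → t = ln(47.09/20)/k = 170800 s = 47.44 h.

47.4 h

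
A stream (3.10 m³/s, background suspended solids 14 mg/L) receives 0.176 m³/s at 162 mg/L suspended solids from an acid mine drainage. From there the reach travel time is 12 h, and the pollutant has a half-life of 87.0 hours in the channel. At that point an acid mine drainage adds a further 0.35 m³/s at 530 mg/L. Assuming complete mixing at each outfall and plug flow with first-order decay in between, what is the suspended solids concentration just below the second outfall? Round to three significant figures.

69.2 mg/L

Mass balance: C = (3.100·14.00 + 0.1760·162.0) / 3.276 = 71.91/3.276 = 21.95 mg/L; combined flow 3.276 m³/s.
Half-life 87.0 h → k = ln 2 / 87.0 = 0.007967 h⁻¹ = 0.1912 d⁻¹.
Applying C = C₀e^(−kt): 21.95 × 0.9088 = 19.95 mg/L.
Second outfall: C = (3.276·19.95 + 0.3500·530.0)/3.626 = 69.18 mg/L.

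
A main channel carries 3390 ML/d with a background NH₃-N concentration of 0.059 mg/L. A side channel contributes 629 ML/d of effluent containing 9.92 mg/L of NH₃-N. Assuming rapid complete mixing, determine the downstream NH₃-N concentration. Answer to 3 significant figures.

Mass balance: C = (3390·0.05900 + 629.0·9.920) / 4019 = 6440/4019 = 1.602 mg/L.

1.60 mg/L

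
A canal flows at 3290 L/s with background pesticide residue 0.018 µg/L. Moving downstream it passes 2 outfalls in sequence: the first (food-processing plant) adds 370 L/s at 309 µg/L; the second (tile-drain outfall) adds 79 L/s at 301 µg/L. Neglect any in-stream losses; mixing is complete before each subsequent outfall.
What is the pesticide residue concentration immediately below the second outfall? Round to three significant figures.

37.0 µg/L

Below outfall 1: Q → 3660 L/s, C = (3290·0.01800 + 370.0·309.0)/3660 = 31.25 µg/L.
Below outfall 2: Q → 3739 L/s, C = (3660·31.25 + 79.00·301.0)/3739 = 36.95 µg/L.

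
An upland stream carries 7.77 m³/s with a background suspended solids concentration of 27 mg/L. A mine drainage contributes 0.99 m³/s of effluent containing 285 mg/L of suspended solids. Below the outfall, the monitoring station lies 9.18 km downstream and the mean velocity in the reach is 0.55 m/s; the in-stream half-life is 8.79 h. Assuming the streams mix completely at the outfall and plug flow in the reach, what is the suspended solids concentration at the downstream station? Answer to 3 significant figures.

Mass balance: C = (7.770·27.00 + 0.9900·285.0) / 8.760 = 491.9/8.760 = 56.16 mg/L.
Travel time t = 9.18·1000 / 0.55 = 16690 s = 4.636 h.
Half-life 8.79 h → k = ln 2 / 8.79 = 0.07886 h⁻¹ = 1.893 d⁻¹.
Applying C = C₀e^(−kt): 56.16 × 0.6938 = 38.96 mg/L.

39.0 mg/L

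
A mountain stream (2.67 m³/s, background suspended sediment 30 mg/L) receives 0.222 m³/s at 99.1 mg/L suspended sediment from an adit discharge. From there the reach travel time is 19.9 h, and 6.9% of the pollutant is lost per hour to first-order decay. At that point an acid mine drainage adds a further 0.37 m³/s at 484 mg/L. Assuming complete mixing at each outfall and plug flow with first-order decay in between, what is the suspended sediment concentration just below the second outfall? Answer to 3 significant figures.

After mixing, C = (2.670·30.00 + 0.2220·99.10) / 2.892 = 102.1/2.892 = 35.30 mg/L; combined flow 2.892 m³/s.
6.9%/h lost → k = −ln(1 − 0.069) = 0.07150 h⁻¹.
Applying C = C₀e^(−kt): 35.30 × 0.2410 = 8.510 mg/L.
Second outfall: C = (2.892·8.510 + 0.3700·484.0)/3.262 = 62.44 mg/L.

62.4 mg/L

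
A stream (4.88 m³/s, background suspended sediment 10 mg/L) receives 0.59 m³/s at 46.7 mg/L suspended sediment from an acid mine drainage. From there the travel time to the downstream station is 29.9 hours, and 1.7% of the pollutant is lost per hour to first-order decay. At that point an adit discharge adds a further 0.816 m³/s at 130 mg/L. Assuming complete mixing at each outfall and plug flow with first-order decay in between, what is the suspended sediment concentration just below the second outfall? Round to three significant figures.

24.2 mg/L

Conservation of mass: C = (4.880·10.00 + 0.5900·46.70) / 5.470 = 76.35/5.470 = 13.96 mg/L; combined flow 5.470 m³/s.
1.7%/h lost → k = −ln(1 − 0.017) = 0.01715 h⁻¹.
After decay, C = 13.96 × e^(−kt) = 13.96 × 0.5989 = 8.360 mg/L.
At the second outfall, C = (5.470·8.360 + 0.8160·130.0) / (5.470 + 0.8160) = 24.15 mg/L.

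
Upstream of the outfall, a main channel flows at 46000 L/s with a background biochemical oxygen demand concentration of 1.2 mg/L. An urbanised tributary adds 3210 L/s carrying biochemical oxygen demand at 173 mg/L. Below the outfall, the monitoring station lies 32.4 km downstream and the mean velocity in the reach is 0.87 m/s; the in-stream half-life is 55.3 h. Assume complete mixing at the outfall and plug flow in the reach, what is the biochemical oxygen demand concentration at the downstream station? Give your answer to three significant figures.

Flow-weighted average: C = (46000·1.200 + 3210·173.0) / 49210 = 610500/49210 = 12.41 mg/L.
Travel time t = 32.4·1000 / 0.87 = 37240 s = 10.34 h.
Half-life 55.3 h → k = ln 2 / 55.3 = 0.01253 h⁻¹ = 0.3008 d⁻¹.
Applying C = C₀e^(−kt): 12.41 × 0.8784 = 10.90 mg/L.

10.9 mg/L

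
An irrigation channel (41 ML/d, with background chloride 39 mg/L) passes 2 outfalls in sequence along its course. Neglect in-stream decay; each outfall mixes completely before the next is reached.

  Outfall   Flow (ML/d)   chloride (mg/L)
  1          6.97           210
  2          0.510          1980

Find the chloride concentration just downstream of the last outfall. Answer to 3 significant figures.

Outfall 1: combined Q = 47.97 ML/d; C = (41.00·39.00 + 6.970·210.0)/47.97 = 63.85 mg/L.
Outfall 2: combined Q = 48.48 ML/d; C = (47.97·63.85 + 0.5100·1980)/48.48 = 84.00 mg/L.

84.0 mg/L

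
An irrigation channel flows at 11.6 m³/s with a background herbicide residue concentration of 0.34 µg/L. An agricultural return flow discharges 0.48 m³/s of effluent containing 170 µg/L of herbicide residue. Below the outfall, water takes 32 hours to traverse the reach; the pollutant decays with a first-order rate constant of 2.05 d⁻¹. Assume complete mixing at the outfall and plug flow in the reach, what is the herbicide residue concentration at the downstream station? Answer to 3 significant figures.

After mixing, C = (11.60·0.3400 + 0.4800·170.0) / 12.08 = 85.54/12.08 = 7.081 µg/L.
Decay over the reach: 7.081·exp(−kt) = 7.081·0.06500 = 0.4603 µg/L.

0.460 µg/L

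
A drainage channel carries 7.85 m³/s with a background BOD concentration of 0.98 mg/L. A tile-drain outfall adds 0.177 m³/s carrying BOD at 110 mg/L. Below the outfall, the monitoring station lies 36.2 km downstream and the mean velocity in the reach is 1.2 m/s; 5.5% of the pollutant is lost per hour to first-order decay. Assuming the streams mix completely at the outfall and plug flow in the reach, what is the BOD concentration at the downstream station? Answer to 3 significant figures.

Flow-weighted average: C = (7.850·0.9800 + 0.1770·110.0) / 8.027 = 27.16/8.027 = 3.384 mg/L.
Travel time t = 36.2·1000 / 1.2 = 30170 s = 8.380 h.
5.5%/h lost → k = −ln(1 − 0.055) = 0.05657 h⁻¹.
Decay over the reach: 3.384·exp(−kt) = 3.384·0.6225 = 2.106 mg/L.

2.11 mg/L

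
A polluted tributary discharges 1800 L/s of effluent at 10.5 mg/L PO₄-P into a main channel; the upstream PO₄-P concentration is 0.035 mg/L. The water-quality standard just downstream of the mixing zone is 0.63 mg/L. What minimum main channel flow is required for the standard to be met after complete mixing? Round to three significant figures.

Set C_mix = 0.63: (Q·0.03500 + 1800·10.50) / (Q + 1800) = 0.63
→ Q = 1800·(10.50 − 0.63)/(0.63 − 0.03500) = 29860 L/s.

29900 L/s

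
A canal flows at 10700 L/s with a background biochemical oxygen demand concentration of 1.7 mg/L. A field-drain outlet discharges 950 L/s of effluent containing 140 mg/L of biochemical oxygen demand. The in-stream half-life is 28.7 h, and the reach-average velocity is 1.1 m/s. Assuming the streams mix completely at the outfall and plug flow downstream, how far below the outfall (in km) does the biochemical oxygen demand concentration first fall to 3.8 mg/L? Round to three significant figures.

201 km

Mixed concentration C = ΣQC/ΣQ = (10700·1.700 + 950.0·140.0) / 11650 = 151200/11650 = 12.98 mg/L.
Half-life 28.7 h → k = ln 2 / 28.7 = 0.02415 h⁻¹ = 0.5796 d⁻¹.
Set 12.98·exp(−k·t) = 3.8 → t = ln(12.98/3.8)/k = 183100 s = 50.86 h.
Distance = v·t = 1.1·183100 = 201400 m = 201.4 km.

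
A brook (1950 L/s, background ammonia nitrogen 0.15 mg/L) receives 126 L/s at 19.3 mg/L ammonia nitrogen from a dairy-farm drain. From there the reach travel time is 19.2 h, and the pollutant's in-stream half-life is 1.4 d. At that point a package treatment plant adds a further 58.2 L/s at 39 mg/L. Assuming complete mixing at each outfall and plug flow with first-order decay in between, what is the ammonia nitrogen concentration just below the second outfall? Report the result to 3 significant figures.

After mixing, C = (1950·0.1500 + 126.0·19.30) / 2076 = 2724/2076 = 1.312 mg/L; combined flow 2076 L/s.
Half-life 1.4 d → k = ln 2 / 1.4 = 0.4951 d⁻¹.
Decay over the reach: 1.312·exp(−kt) = 1.312·0.6730 = 0.8831 mg/L.
At the second outfall, C = (2076·0.8831 + 58.20·39.00) / (2076 + 58.20) = 1.923 mg/L.

1.92 mg/L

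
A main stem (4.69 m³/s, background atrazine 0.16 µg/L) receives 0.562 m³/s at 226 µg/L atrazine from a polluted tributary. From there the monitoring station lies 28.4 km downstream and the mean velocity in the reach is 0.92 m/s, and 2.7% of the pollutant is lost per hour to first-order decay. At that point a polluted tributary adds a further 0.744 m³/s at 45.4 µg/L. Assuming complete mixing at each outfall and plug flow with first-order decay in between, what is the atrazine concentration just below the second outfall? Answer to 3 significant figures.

22.5 µg/L

Mass balance: C = (4.690·0.1600 + 0.5620·226.0) / 5.252 = 127.8/5.252 = 24.33 µg/L; combined flow 5.252 m³/s.
Travel time t = 28.4·1000 / 0.92 = 30870 s = 8.575 h.
2.7%/h lost → k = −ln(1 − 0.027) = 0.02737 h⁻¹.
After decay, C = 24.33 × e^(−kt) = 24.33 × 0.7908 = 19.24 µg/L.
At the second outfall, C = (5.252·19.24 + 0.7440·45.40) / (5.252 + 0.7440) = 22.48 µg/L.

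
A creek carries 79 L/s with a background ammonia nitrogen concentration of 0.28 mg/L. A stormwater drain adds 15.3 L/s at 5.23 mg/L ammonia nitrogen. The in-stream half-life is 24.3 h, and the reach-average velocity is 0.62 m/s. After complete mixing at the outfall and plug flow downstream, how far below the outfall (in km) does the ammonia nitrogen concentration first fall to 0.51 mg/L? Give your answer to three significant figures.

Flow-weighted average: C = (79.00·0.2800 + 15.30·5.230) / 94.30 = 102.1/94.30 = 1.083 mg/L.
Half-life 24.3 h → k = ln 2 / 24.3 = 0.02852 h⁻¹ = 0.6846 d⁻¹.
Set 1.083·exp(−k·t) = 0.51 → t = ln(1.083/0.51)/k = 95060 s = 26.41 h.
Distance = v·t = 0.62·95060 = 58940 m = 58.94 km.

58.9 km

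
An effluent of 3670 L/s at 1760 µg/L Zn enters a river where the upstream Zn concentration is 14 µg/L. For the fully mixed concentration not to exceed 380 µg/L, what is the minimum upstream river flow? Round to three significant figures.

Set C_mix = 380: (Q·14.00 + 3670·1760) / (Q + 3670) = 380
→ Q = 3670·(1760 − 380)/(380 − 14.00) = 13840 L/s.

13800 L/s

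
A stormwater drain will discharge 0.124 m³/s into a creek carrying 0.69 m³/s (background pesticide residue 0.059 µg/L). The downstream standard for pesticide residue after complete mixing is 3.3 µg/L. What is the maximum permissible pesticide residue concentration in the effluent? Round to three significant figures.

At the limit, (Qr·Cr + Qe·Cₑ)/(Qr + Qe) = 3.3:
Cₑ = (0.8140·3.3 − 0.6900·0.05900) / 0.1240 = 21.33 µg/L.

21.3 µg/L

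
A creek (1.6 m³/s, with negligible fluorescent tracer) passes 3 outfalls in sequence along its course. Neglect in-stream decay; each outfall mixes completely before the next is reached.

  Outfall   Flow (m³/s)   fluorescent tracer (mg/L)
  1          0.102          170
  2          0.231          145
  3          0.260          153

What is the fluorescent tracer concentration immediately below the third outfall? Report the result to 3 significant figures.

41.3 mg/L

After outfall 1: Q = 1.600 + 0.1020 = 1.702 m³/s; C = (1.600·0 + 0.1020·170.0)/1.702 = 10.19 mg/L.
After outfall 2: Q = 1.702 + 0.2310 = 1.933 m³/s; C = (1.702·10.19 + 0.2310·145.0)/1.933 = 26.30 mg/L.
After outfall 3: Q = 1.933 + 0.2600 = 2.193 m³/s; C = (1.933·26.30 + 0.2600·153.0)/2.193 = 41.32 mg/L.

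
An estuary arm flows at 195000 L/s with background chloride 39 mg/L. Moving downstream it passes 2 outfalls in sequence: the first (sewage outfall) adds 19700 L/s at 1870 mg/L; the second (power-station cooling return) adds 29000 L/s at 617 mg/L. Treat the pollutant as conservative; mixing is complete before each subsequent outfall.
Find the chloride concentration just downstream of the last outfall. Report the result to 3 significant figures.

256 mg/L

Outfall 1: combined Q = 214700 L/s; C = (195000·39.00 + 19700·1870)/214700 = 207.0 mg/L.
Outfall 2: combined Q = 243700 L/s; C = (214700·207.0 + 29000·617.0)/243700 = 255.8 mg/L.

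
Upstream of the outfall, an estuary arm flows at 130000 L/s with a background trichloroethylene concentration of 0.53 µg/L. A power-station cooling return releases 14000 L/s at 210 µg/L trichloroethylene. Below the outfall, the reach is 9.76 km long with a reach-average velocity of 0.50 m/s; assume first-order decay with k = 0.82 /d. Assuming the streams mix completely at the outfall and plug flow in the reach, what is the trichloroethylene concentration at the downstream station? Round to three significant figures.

Mixed concentration C = ΣQC/ΣQ = (130000·0.5300 + 14000·210.0) / 144000 = 3009000/144000 = 20.90 µg/L.
Travel time t = 9.76·1000 / 0.50 = 19520 s = 5.422 h.
First-order decay: C = 20.90·exp(−k·t) = 20.90·0.8309 = 17.36 µg/L.

17.4 µg/L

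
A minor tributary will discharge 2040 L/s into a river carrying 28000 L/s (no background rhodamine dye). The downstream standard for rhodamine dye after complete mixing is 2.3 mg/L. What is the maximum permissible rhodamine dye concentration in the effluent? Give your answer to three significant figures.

At the limit, (Qr·Cr + Qe·Cₑ)/(Qr + Qe) = 2.3:
Cₑ = (30040·2.3 − 28000·0) / 2040 = 33.87 mg/L.

33.9 mg/L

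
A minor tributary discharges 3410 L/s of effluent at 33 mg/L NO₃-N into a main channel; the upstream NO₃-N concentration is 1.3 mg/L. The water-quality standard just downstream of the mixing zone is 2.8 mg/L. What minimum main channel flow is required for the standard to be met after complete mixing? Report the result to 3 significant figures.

68700 L/s

Set C_mix = 2.8: (Q·1.300 + 3410·33.00) / (Q + 3410) = 2.8
→ Q = 3410·(33.00 − 2.8)/(2.8 − 1.300) = 68650 L/s.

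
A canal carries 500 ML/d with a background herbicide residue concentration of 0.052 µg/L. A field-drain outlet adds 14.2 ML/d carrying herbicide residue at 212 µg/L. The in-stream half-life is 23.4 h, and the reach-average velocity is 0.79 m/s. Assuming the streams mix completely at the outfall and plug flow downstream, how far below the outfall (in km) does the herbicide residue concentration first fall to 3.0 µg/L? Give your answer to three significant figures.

Mass balance: C = (500.0·0.05200 + 14.20·212.0) / 514.2 = 3036/514.2 = 5.905 µg/L.
Half-life 23.4 h → k = ln 2 / 23.4 = 0.02962 h⁻¹ = 0.7109 d⁻¹.
Set 5.905·exp(−k·t) = 3.0 → t = ln(5.905/3.0)/k = 82300 s = 22.86 h.
Distance = v·t = 0.79·82300 = 65020 m = 65.02 km.

65.0 km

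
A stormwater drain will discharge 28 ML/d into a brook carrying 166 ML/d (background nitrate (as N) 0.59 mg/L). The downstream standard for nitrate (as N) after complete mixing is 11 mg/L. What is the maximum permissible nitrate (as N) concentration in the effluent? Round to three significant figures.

72.7 mg/L

At the limit, (Qr·Cr + Qe·Cₑ)/(Qr + Qe) = 11:
Cₑ = (194.0·11 − 166.0·0.5900) / 28.00 = 72.72 mg/L.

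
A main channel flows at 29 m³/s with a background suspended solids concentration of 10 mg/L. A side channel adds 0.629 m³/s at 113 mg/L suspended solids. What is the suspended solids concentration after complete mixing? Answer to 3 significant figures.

Mixed concentration C = ΣQC/ΣQ = (29.00·10.00 + 0.6290·113.0) / 29.63 = 361.1/29.63 = 12.19 mg/L.

12.2 mg/L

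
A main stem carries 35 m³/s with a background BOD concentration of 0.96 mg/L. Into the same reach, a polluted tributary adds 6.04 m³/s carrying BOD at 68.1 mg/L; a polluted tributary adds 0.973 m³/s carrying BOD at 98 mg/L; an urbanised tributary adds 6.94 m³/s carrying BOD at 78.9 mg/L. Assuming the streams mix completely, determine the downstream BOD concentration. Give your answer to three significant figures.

Conservation of mass: C = (35.00·0.9600 + 6.040·68.10 + 0.9730·98.00 + 6.940·78.90) / 48.95 = 1088/48.95 = 22.22 mg/L.

22.2 mg/L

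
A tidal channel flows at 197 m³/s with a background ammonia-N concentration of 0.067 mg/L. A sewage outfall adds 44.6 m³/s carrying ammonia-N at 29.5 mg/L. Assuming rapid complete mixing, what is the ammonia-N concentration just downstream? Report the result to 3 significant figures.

Mass balance: C = (197.0·0.06700 + 44.60·29.50) / 241.6 = 1329/241.6 = 5.500 mg/L.

5.50 mg/L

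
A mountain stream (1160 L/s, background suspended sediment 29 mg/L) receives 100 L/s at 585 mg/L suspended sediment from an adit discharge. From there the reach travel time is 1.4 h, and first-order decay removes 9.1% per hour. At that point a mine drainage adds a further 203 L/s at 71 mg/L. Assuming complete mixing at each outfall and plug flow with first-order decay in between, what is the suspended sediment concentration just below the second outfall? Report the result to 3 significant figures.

65.0 mg/L

Mass balance: C = (1160·29.00 + 100.0·585.0) / 1260 = 92140/1260 = 73.13 mg/L; combined flow 1260 L/s.
9.1%/h lost → k = −ln(1 − 0.091) = 0.09541 h⁻¹.
Applying C = C₀e^(−kt): 73.13 × 0.8750 = 63.98 mg/L.
At the second outfall, C = (1260·63.98 + 203.0·71.00) / (1260 + 203.0) = 64.96 mg/L.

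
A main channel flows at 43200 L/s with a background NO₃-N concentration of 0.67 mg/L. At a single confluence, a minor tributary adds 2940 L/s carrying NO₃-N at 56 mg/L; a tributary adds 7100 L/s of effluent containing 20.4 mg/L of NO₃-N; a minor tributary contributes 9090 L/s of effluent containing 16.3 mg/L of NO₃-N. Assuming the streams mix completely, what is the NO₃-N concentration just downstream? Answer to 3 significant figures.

7.81 mg/L

Flow-weighted average: C = (43200·0.6700 + 2940·56.00 + 7100·20.40 + 9090·16.30) / 62330 = 486600/62330 = 7.807 mg/L.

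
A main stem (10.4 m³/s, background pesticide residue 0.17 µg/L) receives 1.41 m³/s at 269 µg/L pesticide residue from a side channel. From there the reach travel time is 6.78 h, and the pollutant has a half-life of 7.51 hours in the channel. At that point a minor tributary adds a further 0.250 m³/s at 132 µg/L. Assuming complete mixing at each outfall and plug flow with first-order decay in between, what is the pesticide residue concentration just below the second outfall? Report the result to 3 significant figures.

19.6 µg/L

Conservation of mass: C = (10.40·0.1700 + 1.410·269.0) / 11.81 = 381.1/11.81 = 32.27 µg/L; combined flow 11.81 m³/s.
Half-life 7.51 h → k = ln 2 / 7.51 = 0.09230 h⁻¹ = 2.215 d⁻¹.
Applying C = C₀e^(−kt): 32.27 × 0.5348 = 17.26 µg/L.
Second outfall: C = (11.81·17.26 + 0.2500·132.0)/12.06 = 19.64 µg/L.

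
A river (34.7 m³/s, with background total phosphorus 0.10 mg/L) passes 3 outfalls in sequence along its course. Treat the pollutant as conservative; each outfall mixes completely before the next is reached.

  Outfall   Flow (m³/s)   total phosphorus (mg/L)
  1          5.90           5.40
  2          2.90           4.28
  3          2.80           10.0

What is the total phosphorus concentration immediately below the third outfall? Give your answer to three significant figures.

1.64 mg/L

Outfall 1: combined Q = 40.60 m³/s; C = (34.70·0.1000 + 5.900·5.400)/40.60 = 0.8702 mg/L.
Outfall 2: combined Q = 43.50 m³/s; C = (40.60·0.8702 + 2.900·4.280)/43.50 = 1.098 mg/L.
Outfall 3: combined Q = 46.30 m³/s; C = (43.50·1.098 + 2.800·10.00)/46.30 = 1.636 mg/L.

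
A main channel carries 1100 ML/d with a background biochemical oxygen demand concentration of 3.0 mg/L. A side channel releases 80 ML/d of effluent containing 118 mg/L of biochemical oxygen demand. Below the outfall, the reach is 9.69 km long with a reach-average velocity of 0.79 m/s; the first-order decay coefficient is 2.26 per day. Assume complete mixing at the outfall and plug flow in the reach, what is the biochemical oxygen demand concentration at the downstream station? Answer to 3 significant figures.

Mass balance: C = (1100·3.000 + 80.00·118.0) / 1180 = 12740/1180 = 10.80 mg/L.
Travel time t = 9.69·1000 / 0.79 = 12270 s = 3.407 h.
After decay, C = 10.80 × e^(−kt) = 10.80 × 0.7255 = 7.833 mg/L.

7.83 mg/L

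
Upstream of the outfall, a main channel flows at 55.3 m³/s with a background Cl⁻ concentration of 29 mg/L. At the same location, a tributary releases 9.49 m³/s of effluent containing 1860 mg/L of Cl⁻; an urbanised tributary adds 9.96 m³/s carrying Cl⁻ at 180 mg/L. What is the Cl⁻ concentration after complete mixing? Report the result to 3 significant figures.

Conservation of mass: C = (55.30·29.00 + 9.490·1860 + 9.960·180.0) / 74.75 = 21050/74.75 = 281.6 mg/L.

282 mg/L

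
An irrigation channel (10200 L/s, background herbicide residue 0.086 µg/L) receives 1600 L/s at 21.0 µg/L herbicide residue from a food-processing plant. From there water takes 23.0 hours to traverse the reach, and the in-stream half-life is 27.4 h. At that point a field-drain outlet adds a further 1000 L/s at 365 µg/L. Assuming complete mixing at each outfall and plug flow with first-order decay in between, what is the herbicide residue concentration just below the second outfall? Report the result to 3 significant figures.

Flow-weighted average: C = (10200·0.08600 + 1600·21.00) / 11800 = 34480/11800 = 2.922 µg/L; combined flow 11800 L/s.
Half-life 27.4 h → k = ln 2 / 27.4 = 0.02530 h⁻¹ = 0.6071 d⁻¹.
First-order decay: C = 2.922·exp(−k·t) = 2.922·0.5589 = 1.633 µg/L.
Second outfall: C = (11800·1.633 + 1000·365.0)/12800 = 30.02 µg/L.

30.0 µg/L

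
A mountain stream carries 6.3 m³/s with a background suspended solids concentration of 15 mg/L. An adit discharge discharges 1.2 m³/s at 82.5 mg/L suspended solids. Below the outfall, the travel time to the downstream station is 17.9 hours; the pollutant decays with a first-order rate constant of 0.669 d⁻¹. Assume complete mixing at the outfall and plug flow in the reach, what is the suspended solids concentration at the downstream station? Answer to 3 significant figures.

Mass balance: C = (6.300·15.00 + 1.200·82.50) / 7.500 = 193.5/7.500 = 25.80 mg/L.
Applying C = C₀e^(−kt): 25.80 × 0.6072 = 15.66 mg/L.

15.7 mg/L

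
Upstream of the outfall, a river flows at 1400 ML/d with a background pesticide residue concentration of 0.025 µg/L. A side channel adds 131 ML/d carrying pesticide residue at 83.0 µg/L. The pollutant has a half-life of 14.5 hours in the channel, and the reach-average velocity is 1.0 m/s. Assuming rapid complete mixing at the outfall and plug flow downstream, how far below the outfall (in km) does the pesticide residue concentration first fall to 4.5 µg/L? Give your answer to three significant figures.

34.6 km

Conservation of mass: C = (1400·0.02500 + 131.0·83.00) / 1531 = 10910/1531 = 7.125 µg/L.
Half-life 14.5 h → k = ln 2 / 14.5 = 0.04780 h⁻¹ = 1.147 d⁻¹.
Set 7.125·exp(−k·t) = 4.5 → t = ln(7.125/4.5)/k = 34600 s = 9.612 h.
Distance = v·t = 1.0·34600 = 34600 m = 34.60 km.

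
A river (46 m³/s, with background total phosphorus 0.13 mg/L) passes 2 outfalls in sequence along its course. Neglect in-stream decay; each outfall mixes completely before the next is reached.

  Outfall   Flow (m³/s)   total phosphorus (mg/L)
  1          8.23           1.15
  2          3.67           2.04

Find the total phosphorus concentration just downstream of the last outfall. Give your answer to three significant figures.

0.396 mg/L

After outfall 1: Q = 46.00 + 8.230 = 54.23 m³/s; C = (46.00·0.1300 + 8.230·1.150)/54.23 = 0.2848 mg/L.
After outfall 2: Q = 54.23 + 3.670 = 57.90 m³/s; C = (54.23·0.2848 + 3.670·2.040)/57.90 = 0.3961 mg/L.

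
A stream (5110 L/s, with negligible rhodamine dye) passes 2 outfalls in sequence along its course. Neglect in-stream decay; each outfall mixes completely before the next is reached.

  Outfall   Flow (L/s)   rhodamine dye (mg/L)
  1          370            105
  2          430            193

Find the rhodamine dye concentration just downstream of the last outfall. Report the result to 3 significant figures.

Outfall 1: combined Q = 5480 L/s; C = (5110·0 + 370.0·105.0)/5480 = 7.089 mg/L.
Outfall 2: combined Q = 5910 L/s; C = (5480·7.089 + 430.0·193.0)/5910 = 20.62 mg/L.

20.6 mg/L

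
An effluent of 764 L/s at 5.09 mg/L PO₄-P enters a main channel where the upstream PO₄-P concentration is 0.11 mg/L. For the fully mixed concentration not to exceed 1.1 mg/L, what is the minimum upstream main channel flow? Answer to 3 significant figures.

3080 L/s

Set C_mix = 1.1: (Q·0.1100 + 764.0·5.090) / (Q + 764.0) = 1.1
→ Q = 764.0·(5.090 − 1.1)/(1.1 − 0.1100) = 3079 L/s.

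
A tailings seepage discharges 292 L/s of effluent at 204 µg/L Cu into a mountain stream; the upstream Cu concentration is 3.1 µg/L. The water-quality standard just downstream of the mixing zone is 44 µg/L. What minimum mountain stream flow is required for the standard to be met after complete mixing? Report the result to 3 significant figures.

Set C_mix = 44: (Q·3.100 + 292.0·204.0) / (Q + 292.0) = 44
→ Q = 292.0·(204.0 − 44)/(44 − 3.100) = 1142 L/s.

1140 L/s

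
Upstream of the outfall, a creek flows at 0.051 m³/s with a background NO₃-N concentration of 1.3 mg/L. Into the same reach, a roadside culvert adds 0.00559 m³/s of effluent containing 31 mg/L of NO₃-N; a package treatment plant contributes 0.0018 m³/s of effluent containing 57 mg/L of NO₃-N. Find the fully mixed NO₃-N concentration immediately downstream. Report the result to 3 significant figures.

Conservation of mass: C = (0.05100·1.300 + 0.005590·31.00 + 0.001800·57.00) / 0.05839 = 0.3422/0.05839 = 5.860 mg/L.

5.86 mg/L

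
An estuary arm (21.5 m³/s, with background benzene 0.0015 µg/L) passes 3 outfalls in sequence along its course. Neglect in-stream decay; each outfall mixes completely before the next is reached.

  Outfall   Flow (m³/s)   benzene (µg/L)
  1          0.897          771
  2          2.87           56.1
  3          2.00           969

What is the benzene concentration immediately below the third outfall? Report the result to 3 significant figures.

102 µg/L

Outfall 1: combined Q = 22.40 m³/s; C = (21.50·0.001500 + 0.8970·771.0)/22.40 = 30.88 µg/L.
Outfall 2: combined Q = 25.27 m³/s; C = (22.40·30.88 + 2.870·56.10)/25.27 = 33.74 µg/L.
Outfall 3: combined Q = 27.27 m³/s; C = (25.27·33.74 + 2.000·969.0)/27.27 = 102.3 µg/L.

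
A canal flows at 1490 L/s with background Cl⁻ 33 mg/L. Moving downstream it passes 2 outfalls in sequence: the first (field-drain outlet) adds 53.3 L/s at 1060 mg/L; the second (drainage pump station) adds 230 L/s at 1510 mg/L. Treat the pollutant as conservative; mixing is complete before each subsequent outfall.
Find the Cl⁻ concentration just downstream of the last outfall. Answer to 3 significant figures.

Outfall 1: combined Q = 1543 L/s; C = (1490·33.00 + 53.30·1060)/1543 = 68.47 mg/L.
Outfall 2: combined Q = 1773 L/s; C = (1543·68.47 + 230.0·1510)/1773 = 255.4 mg/L.

255 mg/L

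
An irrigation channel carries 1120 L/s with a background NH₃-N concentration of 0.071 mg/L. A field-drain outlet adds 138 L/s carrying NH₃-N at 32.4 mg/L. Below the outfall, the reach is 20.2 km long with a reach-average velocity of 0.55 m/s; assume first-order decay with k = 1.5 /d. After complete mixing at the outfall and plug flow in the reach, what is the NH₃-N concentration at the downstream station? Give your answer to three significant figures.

1.91 mg/L

Mixed concentration C = ΣQC/ΣQ = (1120·0.07100 + 138.0·32.40) / 1258 = 4551/1258 = 3.617 mg/L.
Travel time t = 20.2·1000 / 0.55 = 36730 s = 10.20 h.
After decay, C = 3.617 × e^(−kt) = 3.617 × 0.5285 = 1.912 mg/L.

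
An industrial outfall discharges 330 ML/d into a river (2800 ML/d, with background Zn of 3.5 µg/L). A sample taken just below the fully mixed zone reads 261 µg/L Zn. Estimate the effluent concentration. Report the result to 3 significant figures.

Mass balance: 2800·3.500 + 330.0·Cₑ = 3130·261.0
→ Cₑ = (3130·261.0 − 2800·3.500) / 330.0 = 2446 µg/L.

2450 µg/L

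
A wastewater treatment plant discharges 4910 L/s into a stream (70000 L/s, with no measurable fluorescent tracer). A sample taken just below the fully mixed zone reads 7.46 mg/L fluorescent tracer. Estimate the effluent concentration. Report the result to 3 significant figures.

Mass balance: 70000·0 + 4910·Cₑ = 74910·7.460
→ Cₑ = (74910·7.460 − 70000·0) / 4910 = 113.8 mg/L.

114 mg/L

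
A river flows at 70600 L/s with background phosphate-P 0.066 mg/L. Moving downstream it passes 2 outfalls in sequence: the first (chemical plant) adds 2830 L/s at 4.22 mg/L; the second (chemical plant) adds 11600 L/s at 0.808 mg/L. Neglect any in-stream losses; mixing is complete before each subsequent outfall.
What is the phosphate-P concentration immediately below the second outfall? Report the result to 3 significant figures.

Outfall 1: combined Q = 73430 L/s; C = (70600·0.06600 + 2830·4.220)/73430 = 0.2261 mg/L.
Outfall 2: combined Q = 85030 L/s; C = (73430·0.2261 + 11600·0.8080)/85030 = 0.3055 mg/L.

0.305 mg/L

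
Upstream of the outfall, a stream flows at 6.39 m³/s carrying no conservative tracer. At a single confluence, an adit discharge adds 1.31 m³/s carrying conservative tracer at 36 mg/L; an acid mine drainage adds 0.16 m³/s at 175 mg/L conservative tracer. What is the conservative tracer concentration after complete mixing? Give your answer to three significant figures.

Flow-weighted average: C = (6.390·0 + 1.310·36.00 + 0.1600·175.0) / 7.860 = 75.16/7.860 = 9.562 mg/L.

9.56 mg/L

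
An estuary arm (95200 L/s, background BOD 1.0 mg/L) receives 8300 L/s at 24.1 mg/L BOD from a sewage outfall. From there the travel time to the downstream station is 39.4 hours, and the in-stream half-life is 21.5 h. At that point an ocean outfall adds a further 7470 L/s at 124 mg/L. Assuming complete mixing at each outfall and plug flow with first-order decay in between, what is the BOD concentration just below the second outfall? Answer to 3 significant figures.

9.09 mg/L

Flow-weighted average: C = (95200·1.000 + 8300·24.10) / 103500 = 295200/103500 = 2.852 mg/L; combined flow 103500 L/s.
Half-life 21.5 h → k = ln 2 / 21.5 = 0.03224 h⁻¹ = 0.7737 d⁻¹.
First-order decay: C = 2.852·exp(−k·t) = 2.852·0.2808 = 0.8009 mg/L.
At the second outfall, C = (103500·0.8009 + 7470·124.0) / (103500 + 7470) = 9.094 mg/L.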